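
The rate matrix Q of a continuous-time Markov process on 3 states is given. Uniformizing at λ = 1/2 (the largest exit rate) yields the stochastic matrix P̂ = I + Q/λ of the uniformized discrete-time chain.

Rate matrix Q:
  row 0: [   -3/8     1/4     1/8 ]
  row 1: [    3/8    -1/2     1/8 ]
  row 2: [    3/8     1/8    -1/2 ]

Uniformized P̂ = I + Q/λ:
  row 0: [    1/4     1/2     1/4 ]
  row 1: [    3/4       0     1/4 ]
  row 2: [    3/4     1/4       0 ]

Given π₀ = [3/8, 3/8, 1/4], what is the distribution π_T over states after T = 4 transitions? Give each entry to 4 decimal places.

t=0: π = [0.3750, 0.3750, 0.2500]
t=1: π = [0.5625, 0.2500, 0.1875]
t=2: π = [0.4688, 0.3281, 0.2031]
t=3: π = [0.5156, 0.2852, 0.1992]
t=4: π = [0.4922, 0.3076, 0.2002]

π = [0.4922, 0.3076, 0.2002]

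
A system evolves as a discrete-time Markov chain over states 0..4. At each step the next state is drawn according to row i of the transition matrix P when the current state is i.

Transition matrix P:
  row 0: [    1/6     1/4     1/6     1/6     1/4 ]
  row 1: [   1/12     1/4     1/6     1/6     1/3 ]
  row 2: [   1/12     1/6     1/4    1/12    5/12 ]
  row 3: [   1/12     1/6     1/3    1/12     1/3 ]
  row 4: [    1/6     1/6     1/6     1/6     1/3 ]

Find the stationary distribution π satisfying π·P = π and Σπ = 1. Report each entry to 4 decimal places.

π = [0.1219, 0.1929, 0.2069, 0.1379, 0.3404]

Balance equations π_j = Σ_i π_i·P[i][j]:
  π_0 = 1/6·π_0 + 1/12·π_1 + 1/12·π_2 + 1/12·π_3 + 1/6·π_4
  π_1 = 1/4·π_0 + 1/4·π_1 + 1/6·π_2 + 1/6·π_3 + 1/6·π_4
  π_2 = 1/6·π_0 + 1/6·π_1 + 1/4·π_2 + 1/3·π_3 + 1/6·π_4
  π_3 = 1/6·π_0 + 1/6·π_1 + 1/12·π_2 + 1/12·π_3 + 1/6·π_4
  normalize: π_0 + π_1 + π_2 + π_3 + π_4 = 1
Solving the linear system gives exactly π = [470/3857, 744/3857, 6/29, 4/29, 1313/3857].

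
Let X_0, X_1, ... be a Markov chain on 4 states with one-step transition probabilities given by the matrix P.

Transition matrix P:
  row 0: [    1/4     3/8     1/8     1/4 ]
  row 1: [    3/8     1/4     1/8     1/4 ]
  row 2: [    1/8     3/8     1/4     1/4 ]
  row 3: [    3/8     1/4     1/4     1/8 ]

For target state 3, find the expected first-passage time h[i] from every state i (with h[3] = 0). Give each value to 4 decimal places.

h = [4.0000, 4.0000, 4.0000, 0.0000]

First-step conditioning: h[3] = 0; for i ≠ 3, h[i] = 1 + Σ_k P[i][k]·h[k].
  h[0] = 1 + 1/4·h[0] + 3/8·h[1] + 1/8·h[2]
  h[1] = 1 + 3/8·h[0] + 1/4·h[1] + 1/8·h[2]
  h[2] = 1 + 1/8·h[0] + 3/8·h[1] + 1/4·h[2]
Solving the 3×3 linear system over states ≠ 3 gives exactly h = [4, 4, 4, 0] (h[3] = 0 is the target).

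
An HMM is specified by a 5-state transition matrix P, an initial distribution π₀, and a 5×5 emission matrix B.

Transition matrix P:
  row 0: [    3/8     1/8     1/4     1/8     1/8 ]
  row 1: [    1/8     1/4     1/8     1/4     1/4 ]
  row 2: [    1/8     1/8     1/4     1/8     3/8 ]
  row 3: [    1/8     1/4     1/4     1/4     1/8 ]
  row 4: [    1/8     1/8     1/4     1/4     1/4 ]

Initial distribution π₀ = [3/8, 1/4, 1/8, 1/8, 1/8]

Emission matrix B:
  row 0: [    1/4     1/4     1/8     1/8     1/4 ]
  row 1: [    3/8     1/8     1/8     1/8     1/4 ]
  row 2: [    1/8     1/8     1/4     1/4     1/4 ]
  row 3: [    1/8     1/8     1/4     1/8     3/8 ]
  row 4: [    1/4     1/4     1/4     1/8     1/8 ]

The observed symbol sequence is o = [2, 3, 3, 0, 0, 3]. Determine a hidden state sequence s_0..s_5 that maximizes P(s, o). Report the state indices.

t=0: δ = [4.688e-02, 3.125e-02, 3.125e-02, 3.125e-02, 3.125e-02]  (obs o_0=2)
t=1: δ = [2.197e-03, 9.766e-04, 2.930e-03, 9.766e-04, 1.465e-03]  ψ = [0, 1, 0, 1, 2]  (obs o_1=3)
t=2: δ = [1.030e-04, 4.578e-05, 1.831e-04, 4.578e-05, 1.373e-04]  ψ = [0, 2, 2, 2, 2]  (obs o_2=3)
t=3: δ = [9.656e-06, 8.583e-06, 5.722e-06, 4.292e-06, 1.717e-05]  ψ = [0, 2, 2, 4, 2]  (obs o_3=0)
t=4: δ = [9.052e-07, 8.047e-07, 5.364e-07, 5.364e-07, 1.073e-06]  ψ = [0, 1, 4, 4, 4]  (obs o_4=0)
t=5: δ = [4.243e-08, 2.515e-08, 6.706e-08, 3.353e-08, 3.353e-08]  ψ = [0, 1, 4, 4, 4]  (obs o_5=3)
backtrack: best end state = 2; path = [0, 2, 2, 4, 4, 2]

path = [0, 2, 2, 4, 4, 2]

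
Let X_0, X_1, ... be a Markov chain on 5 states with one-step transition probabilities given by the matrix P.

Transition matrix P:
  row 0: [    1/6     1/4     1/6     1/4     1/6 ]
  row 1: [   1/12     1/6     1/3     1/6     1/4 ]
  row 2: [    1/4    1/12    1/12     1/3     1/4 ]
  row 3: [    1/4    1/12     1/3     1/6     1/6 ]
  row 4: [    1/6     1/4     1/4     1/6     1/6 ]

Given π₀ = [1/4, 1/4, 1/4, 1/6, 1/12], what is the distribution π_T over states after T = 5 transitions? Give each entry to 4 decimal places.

t=0: π = [0.2500, 0.2500, 0.2500, 0.1667, 0.0833]
t=1: π = [0.1806, 0.1597, 0.2222, 0.2292, 0.2083]
t=2: π = [0.1910, 0.1615, 0.2303, 0.2188, 0.1985]
t=3: π = [0.1906, 0.1617, 0.2274, 0.2210, 0.1993]
t=4: π = [0.1906, 0.1618, 0.2281, 0.2204, 0.1991]
t=5: π = [0.1906, 0.1618, 0.2280, 0.2206, 0.1992]

π = [0.1906, 0.1618, 0.2280, 0.2206, 0.1992]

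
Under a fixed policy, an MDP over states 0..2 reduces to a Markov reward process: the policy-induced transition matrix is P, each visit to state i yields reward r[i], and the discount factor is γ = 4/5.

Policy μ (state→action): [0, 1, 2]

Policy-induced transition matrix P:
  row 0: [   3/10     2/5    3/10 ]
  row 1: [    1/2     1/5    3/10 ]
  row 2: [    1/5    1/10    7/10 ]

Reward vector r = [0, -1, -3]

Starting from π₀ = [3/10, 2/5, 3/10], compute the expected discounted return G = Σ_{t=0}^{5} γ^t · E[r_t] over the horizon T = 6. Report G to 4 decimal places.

t=0: π = [0.3000, 0.4000, 0.3000], E[r] = -1.3000, γ^t·E[r] = -1.300000, running G = -1.300000
t=1: π = [0.3500, 0.2300, 0.4200], E[r] = -1.4900, γ^t·E[r] = -1.192000, running G = -2.492000
t=2: π = [0.3040, 0.2280, 0.4680], E[r] = -1.6320, γ^t·E[r] = -1.044480, running G = -3.536480
t=3: π = [0.2988, 0.2140, 0.4872], E[r] = -1.6756, γ^t·E[r] = -0.857907, running G = -4.394387
t=4: π = [0.2941, 0.2110, 0.4949], E[r] = -1.6957, γ^t·E[r] = -0.694551, running G = -5.088938
t=5: π = [0.2927, 0.2093, 0.4980], E[r] = -1.7032, γ^t·E[r] = -0.558099, running G = -5.647037

G = -5.6470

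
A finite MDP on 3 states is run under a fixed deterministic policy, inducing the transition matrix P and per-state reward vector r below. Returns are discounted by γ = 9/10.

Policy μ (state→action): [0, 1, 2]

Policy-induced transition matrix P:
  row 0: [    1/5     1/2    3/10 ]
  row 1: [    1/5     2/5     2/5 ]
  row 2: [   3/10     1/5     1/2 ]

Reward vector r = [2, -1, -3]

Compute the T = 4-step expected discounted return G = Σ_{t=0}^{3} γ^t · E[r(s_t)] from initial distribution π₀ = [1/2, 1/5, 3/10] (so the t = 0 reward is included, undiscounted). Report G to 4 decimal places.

G = -2.7768

t=0: π = [0.5000, 0.2000, 0.3000], E[r] = -0.1000, γ^t·E[r] = -0.100000, running G = -0.100000
t=1: π = [0.2300, 0.3900, 0.3800], E[r] = -1.0700, γ^t·E[r] = -0.963000, running G = -1.063000
t=2: π = [0.2380, 0.3470, 0.4150], E[r] = -1.1160, γ^t·E[r] = -0.903960, running G = -1.966960
t=3: π = [0.2415, 0.3408, 0.4177], E[r] = -1.1109, γ^t·E[r] = -0.809846, running G = -2.776806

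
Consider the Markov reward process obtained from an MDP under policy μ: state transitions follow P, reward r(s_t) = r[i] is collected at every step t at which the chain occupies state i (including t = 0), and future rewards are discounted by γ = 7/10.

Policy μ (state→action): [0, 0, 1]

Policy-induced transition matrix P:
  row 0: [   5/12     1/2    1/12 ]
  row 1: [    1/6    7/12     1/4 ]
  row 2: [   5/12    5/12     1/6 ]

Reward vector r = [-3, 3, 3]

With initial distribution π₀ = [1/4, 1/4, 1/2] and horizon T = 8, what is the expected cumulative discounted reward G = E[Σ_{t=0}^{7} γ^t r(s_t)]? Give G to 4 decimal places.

t=0: π = [0.2500, 0.2500, 0.5000], E[r] = 1.5000, γ^t·E[r] = 1.500000, running G = 1.500000
t=1: π = [0.3542, 0.4792, 0.1667], E[r] = 0.8750, γ^t·E[r] = 0.612500, running G = 2.112500
t=2: π = [0.2969, 0.5260, 0.1771], E[r] = 1.2188, γ^t·E[r] = 0.597188, running G = 2.709688
t=3: π = [0.2852, 0.5291, 0.1858], E[r] = 1.2891, γ^t·E[r] = 0.442148, running G = 3.151836
t=4: π = [0.2844, 0.5286, 0.1870], E[r] = 1.2936, γ^t·E[r] = 0.310598, running G = 3.462434
t=5: π = [0.2845, 0.5285, 0.1870], E[r] = 1.2929, γ^t·E[r] = 0.217300, running G = 3.679734
t=6: π = [0.2845, 0.5285, 0.1870], E[r] = 1.2927, γ^t·E[r] = 0.152085, running G = 3.831819
t=7: π = [0.2846, 0.5285, 0.1870], E[r] = 1.2927, γ^t·E[r] = 0.106458, running G = 3.938277

G = 3.9383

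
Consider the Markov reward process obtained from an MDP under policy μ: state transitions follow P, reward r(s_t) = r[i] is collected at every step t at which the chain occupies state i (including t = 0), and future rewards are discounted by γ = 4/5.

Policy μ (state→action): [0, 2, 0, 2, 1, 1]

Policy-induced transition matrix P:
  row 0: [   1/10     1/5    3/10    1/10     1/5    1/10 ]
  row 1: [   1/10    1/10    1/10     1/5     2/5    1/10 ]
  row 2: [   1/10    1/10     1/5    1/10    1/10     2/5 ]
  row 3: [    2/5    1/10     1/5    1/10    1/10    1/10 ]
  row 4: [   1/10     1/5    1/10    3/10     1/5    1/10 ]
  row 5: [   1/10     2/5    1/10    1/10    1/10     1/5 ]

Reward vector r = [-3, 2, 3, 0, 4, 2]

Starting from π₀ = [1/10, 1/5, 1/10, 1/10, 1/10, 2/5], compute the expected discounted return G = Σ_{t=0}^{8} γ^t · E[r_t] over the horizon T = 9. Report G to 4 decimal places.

G = 6.6459

t=0: π = [0.1000, 0.2000, 0.1000, 0.1000, 0.1000, 0.4000], E[r] = 1.6000, γ^t·E[r] = 1.600000, running G = 1.600000
t=1: π = [0.1300, 0.2400, 0.1400, 0.1400, 0.1800, 0.1700], E[r] = 1.5700, γ^t·E[r] = 1.256000, running G = 2.856000
t=2: π = [0.1420, 0.1820, 0.1540, 0.1600, 0.2030, 0.1590], E[r] = 1.5300, γ^t·E[r] = 0.979200, running G = 3.835200
t=3: π = [0.1480, 0.1822, 0.1598, 0.1588, 0.1891, 0.1621], E[r] = 1.4804, γ^t·E[r] = 0.757965, running G = 4.593165
t=4: π = [0.1476, 0.1823, 0.1615, 0.1560, 0.1884, 0.1642], E[r] = 1.4879, γ^t·E[r] = 0.609452, running G = 5.202617
t=5: π = [0.1468, 0.1828, 0.1613, 0.1559, 0.1883, 0.1649], E[r] = 1.4920, γ^t·E[r] = 0.488901, running G = 5.691518
t=6: π = [0.1468, 0.1830, 0.1611, 0.1559, 0.1884, 0.1649], E[r] = 1.4921, γ^t·E[r] = 0.391134, running G = 6.082652
t=7: π = [0.1468, 0.1830, 0.1611, 0.1560, 0.1884, 0.1648], E[r] = 1.4920, γ^t·E[r] = 0.312897, running G = 6.395549
t=8: π = [0.1468, 0.1830, 0.1611, 0.1560, 0.1884, 0.1648], E[r] = 1.4920, γ^t·E[r] = 0.250311, running G = 6.645860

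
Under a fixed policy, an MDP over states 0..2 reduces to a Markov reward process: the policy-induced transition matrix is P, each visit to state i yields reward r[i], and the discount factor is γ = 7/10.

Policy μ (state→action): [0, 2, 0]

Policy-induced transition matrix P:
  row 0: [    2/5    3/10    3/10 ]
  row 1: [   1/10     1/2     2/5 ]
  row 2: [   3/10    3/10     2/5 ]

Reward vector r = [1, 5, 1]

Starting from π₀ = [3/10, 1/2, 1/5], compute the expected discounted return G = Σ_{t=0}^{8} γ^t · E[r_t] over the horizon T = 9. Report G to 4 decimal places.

t=0: π = [0.3000, 0.5000, 0.2000], E[r] = 3.0000, γ^t·E[r] = 3.000000, running G = 3.000000
t=1: π = [0.2300, 0.4000, 0.3700], E[r] = 2.6000, γ^t·E[r] = 1.820000, running G = 4.820000
t=2: π = [0.2430, 0.3800, 0.3770], E[r] = 2.5200, γ^t·E[r] = 1.234800, running G = 6.054800
t=3: π = [0.2483, 0.3760, 0.3757], E[r] = 2.5040, γ^t·E[r] = 0.858872, running G = 6.913672
t=4: π = [0.2496, 0.3752, 0.3752], E[r] = 2.5008, γ^t·E[r] = 0.600442, running G = 7.514114
t=5: π = [0.2499, 0.3750, 0.3750], E[r] = 2.5002, γ^t·E[r] = 0.420202, running G = 7.934316
t=6: π = [0.2500, 0.3750, 0.3750], E[r] = 2.5000, γ^t·E[r] = 0.294126, running G = 8.228442
t=7: π = [0.2500, 0.3750, 0.3750], E[r] = 2.5000, γ^t·E[r] = 0.205886, running G = 8.434329
t=8: π = [0.2500, 0.3750, 0.3750], E[r] = 2.5000, γ^t·E[r] = 0.144120, running G = 8.578449

G = 8.5784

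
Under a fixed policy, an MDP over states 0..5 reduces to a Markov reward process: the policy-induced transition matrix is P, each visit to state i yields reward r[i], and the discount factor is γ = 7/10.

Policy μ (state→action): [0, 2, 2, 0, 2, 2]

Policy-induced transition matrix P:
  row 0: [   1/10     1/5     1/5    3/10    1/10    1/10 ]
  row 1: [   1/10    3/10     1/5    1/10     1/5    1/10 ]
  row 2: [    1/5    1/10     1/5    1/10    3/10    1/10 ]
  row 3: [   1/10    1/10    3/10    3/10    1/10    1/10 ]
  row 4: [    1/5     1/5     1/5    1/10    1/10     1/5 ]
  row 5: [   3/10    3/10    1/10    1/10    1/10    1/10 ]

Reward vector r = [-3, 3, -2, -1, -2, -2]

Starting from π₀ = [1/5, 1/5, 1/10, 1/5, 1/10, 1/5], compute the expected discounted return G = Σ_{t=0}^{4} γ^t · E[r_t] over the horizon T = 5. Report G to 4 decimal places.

t=0: π = [0.2000, 0.2000, 0.1000, 0.2000, 0.1000, 0.2000], E[r] = -1.0000, γ^t·E[r] = -1.000000, running G = -1.000000
t=1: π = [0.1600, 0.2100, 0.2000, 0.1800, 0.1400, 0.1100], E[r] = -0.9300, γ^t·E[r] = -0.651000, running G = -1.651000
t=2: π = [0.1560, 0.1940, 0.2070, 0.1680, 0.1610, 0.1140], E[r] = -1.0180, γ^t·E[r] = -0.498820, running G = -2.149820
t=3: π = [0.1596, 0.1933, 0.2054, 0.1648, 0.1608, 0.1161], E[r] = -1.0283, γ^t·E[r] = -0.352707, running G = -2.502527
t=4: π = [0.1598, 0.1939, 0.2049, 0.1649, 0.1604, 0.1161], E[r] = -1.0254, γ^t·E[r] = -0.246189, running G = -2.748716

G = -2.7487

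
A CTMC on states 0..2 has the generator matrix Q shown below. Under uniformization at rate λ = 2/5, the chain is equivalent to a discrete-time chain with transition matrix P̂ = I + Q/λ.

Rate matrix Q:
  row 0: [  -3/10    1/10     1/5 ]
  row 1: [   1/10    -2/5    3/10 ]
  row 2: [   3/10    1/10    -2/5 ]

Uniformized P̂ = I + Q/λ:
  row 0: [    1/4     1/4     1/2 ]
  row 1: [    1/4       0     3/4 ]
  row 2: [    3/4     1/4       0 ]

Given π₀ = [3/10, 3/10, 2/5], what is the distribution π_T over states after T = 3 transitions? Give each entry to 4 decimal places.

π = [0.4281, 0.1984, 0.3734]

t=0: π = [0.3000, 0.3000, 0.4000]
t=1: π = [0.4500, 0.1750, 0.3750]
t=2: π = [0.4375, 0.2063, 0.3563]
t=3: π = [0.4281, 0.1984, 0.3734]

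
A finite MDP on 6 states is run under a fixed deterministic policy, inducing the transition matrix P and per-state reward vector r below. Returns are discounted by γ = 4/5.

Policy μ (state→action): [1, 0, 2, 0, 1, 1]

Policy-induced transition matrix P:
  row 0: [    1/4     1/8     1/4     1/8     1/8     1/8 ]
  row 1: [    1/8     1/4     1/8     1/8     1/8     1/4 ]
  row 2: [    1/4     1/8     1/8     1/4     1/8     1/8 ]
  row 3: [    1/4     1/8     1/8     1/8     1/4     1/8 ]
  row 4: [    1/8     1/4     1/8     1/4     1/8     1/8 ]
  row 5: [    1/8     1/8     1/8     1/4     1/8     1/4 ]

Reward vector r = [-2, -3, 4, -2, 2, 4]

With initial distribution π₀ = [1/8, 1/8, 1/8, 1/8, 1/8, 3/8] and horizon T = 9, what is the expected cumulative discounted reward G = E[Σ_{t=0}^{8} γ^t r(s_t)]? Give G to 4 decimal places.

G = 2.4838

t=0: π = [0.1250, 0.1250, 0.1250, 0.1250, 0.1250, 0.3750], E[r] = 1.3750, γ^t·E[r] = 1.375000, running G = 1.375000
t=1: π = [0.1719, 0.1563, 0.1406, 0.2031, 0.1406, 0.1875], E[r] = 0.3750, γ^t·E[r] = 0.300000, running G = 1.675000
t=2: π = [0.1895, 0.1621, 0.1465, 0.1836, 0.1504, 0.1680], E[r] = 0.3262, γ^t·E[r] = 0.208750, running G = 1.883750
t=3: π = [0.1899, 0.1641, 0.1487, 0.1831, 0.1479, 0.1663], E[r] = 0.3174, γ^t·E[r] = 0.162500, running G = 2.046250
t=4: π = [0.1902, 0.1640, 0.1487, 0.1829, 0.1479, 0.1663], E[r] = 0.3177, γ^t·E[r] = 0.130150, running G = 2.176400
t=5: π = [0.1902, 0.1640, 0.1488, 0.1829, 0.1479, 0.1663], E[r] = 0.3178, γ^t·E[r] = 0.104145, running G = 2.280545
t=6: π = [0.1902, 0.1640, 0.1488, 0.1829, 0.1479, 0.1663], E[r] = 0.3178, γ^t·E[r] = 0.083317, running G = 2.363862
t=7: π = [0.1902, 0.1640, 0.1488, 0.1829, 0.1479, 0.1663], E[r] = 0.3178, γ^t·E[r] = 0.066653, running G = 2.430515
t=8: π = [0.1902, 0.1640, 0.1488, 0.1829, 0.1479, 0.1663], E[r] = 0.3178, γ^t·E[r] = 0.053322, running G = 2.483837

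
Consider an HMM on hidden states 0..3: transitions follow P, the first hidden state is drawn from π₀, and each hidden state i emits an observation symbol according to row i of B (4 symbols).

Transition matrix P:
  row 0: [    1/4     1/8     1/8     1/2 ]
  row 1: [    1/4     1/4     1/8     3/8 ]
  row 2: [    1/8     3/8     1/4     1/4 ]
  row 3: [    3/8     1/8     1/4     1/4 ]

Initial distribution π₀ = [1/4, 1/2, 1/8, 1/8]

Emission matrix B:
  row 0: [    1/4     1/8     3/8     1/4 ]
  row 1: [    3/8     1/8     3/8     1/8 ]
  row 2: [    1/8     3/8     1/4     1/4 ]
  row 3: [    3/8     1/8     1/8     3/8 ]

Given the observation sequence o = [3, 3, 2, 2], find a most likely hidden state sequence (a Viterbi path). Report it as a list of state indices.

t=0: δ = [6.250e-02, 6.250e-02, 3.125e-02, 4.688e-02]  (obs o_0=3)
t=1: δ = [4.395e-03, 1.953e-03, 2.930e-03, 1.172e-02]  ψ = [3, 1, 3, 0]  (obs o_1=3)
t=2: δ = [1.648e-03, 5.493e-04, 7.324e-04, 3.662e-04]  ψ = [3, 3, 3, 3]  (obs o_2=2)
t=3: δ = [1.545e-04, 1.030e-04, 5.150e-05, 1.030e-04]  ψ = [0, 2, 0, 0]  (obs o_3=2)
backtrack: best end state = 0; path = [0, 3, 0, 0]

path = [0, 3, 0, 0]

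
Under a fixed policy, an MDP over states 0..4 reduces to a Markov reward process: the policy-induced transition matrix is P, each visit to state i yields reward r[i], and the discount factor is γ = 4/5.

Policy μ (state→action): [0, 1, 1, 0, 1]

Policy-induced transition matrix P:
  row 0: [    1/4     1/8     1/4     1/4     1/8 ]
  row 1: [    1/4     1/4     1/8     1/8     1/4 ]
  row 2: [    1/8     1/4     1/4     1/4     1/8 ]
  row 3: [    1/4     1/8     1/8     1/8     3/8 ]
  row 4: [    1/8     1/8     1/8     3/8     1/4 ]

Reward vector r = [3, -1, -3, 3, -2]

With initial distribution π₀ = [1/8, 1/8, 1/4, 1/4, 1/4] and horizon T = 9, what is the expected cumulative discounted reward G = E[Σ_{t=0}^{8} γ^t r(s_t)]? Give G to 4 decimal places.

G = 0.1918

t=0: π = [0.1250, 0.1250, 0.2500, 0.2500, 0.2500], E[r] = -0.2500, γ^t·E[r] = -0.250000, running G = -0.250000
t=1: π = [0.1875, 0.1719, 0.1719, 0.2344, 0.2344], E[r] = 0.1094, γ^t·E[r] = 0.087500, running G = -0.162500
t=2: π = [0.1992, 0.1680, 0.1699, 0.2285, 0.2344], E[r] = 0.1367, γ^t·E[r] = 0.087500, running G = -0.075000
t=3: π = [0.1995, 0.1672, 0.1711, 0.2297, 0.2324], E[r] = 0.1421, γ^t·E[r] = 0.072750, running G = -0.002250
t=4: π = [0.1996, 0.1673, 0.1713, 0.2294, 0.2324], E[r] = 0.1409, γ^t·E[r] = 0.057713, running G = 0.055463
t=5: π = [0.1995, 0.1673, 0.1714, 0.2295, 0.2323], E[r] = 0.1409, γ^t·E[r] = 0.046181, running G = 0.101644
t=6: π = [0.1995, 0.1673, 0.1714, 0.2294, 0.2323], E[r] = 0.1409, γ^t·E[r] = 0.036932, running G = 0.138575
t=7: π = [0.1995, 0.1673, 0.1714, 0.2294, 0.2323], E[r] = 0.1409, γ^t·E[r] = 0.029546, running G = 0.168122
t=8: π = [0.1995, 0.1673, 0.1714, 0.2294, 0.2323], E[r] = 0.1409, γ^t·E[r] = 0.023637, running G = 0.191758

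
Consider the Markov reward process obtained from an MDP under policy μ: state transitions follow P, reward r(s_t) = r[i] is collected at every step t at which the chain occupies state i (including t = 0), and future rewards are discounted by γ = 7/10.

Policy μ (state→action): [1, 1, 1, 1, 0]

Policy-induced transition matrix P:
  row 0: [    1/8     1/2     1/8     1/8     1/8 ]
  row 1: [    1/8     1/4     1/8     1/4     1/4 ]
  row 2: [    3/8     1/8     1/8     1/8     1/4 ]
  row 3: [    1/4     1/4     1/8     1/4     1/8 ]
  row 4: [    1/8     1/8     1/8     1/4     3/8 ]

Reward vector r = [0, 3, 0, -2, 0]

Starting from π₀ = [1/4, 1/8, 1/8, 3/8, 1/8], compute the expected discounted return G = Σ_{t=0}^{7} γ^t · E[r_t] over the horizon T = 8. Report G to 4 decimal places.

G = 0.4265

t=0: π = [0.2500, 0.1250, 0.1250, 0.3750, 0.1250], E[r] = -0.3750, γ^t·E[r] = -0.375000, running G = -0.375000
t=1: π = [0.2031, 0.2813, 0.1250, 0.2031, 0.1875], E[r] = 0.4375, γ^t·E[r] = 0.306250, running G = -0.068750
t=2: π = [0.1816, 0.2617, 0.1250, 0.2090, 0.2227], E[r] = 0.3672, γ^t·E[r] = 0.179922, running G = 0.111172
t=3: π = [0.1824, 0.2520, 0.1250, 0.2117, 0.2290], E[r] = 0.3325, γ^t·E[r] = 0.114054, running G = 0.225226
t=4: π = [0.1827, 0.2513, 0.1250, 0.2116, 0.2294], E[r] = 0.3309, γ^t·E[r] = 0.079442, running G = 0.304668
t=5: π = [0.1827, 0.2514, 0.1250, 0.2115, 0.2294], E[r] = 0.3311, γ^t·E[r] = 0.055643, running G = 0.360311
t=6: π = [0.1827, 0.2514, 0.1250, 0.2115, 0.2294], E[r] = 0.3311, γ^t·E[r] = 0.038948, running G = 0.399259
t=7: π = [0.1827, 0.2514, 0.1250, 0.2115, 0.2294], E[r] = 0.3310, γ^t·E[r] = 0.027263, running G = 0.426522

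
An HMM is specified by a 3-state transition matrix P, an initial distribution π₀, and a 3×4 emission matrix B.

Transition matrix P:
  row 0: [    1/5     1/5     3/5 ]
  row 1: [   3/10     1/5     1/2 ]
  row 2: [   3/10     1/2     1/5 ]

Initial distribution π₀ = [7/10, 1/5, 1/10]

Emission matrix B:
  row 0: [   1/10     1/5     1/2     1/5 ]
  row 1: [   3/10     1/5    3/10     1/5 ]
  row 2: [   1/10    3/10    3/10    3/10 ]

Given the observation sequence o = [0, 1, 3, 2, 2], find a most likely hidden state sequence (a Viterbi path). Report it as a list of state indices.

path = [0, 2, 1, 0, 2]

t=0: δ = [7.000e-02, 6.000e-02, 1.000e-02]  (obs o_0=0)
t=1: δ = [3.600e-03, 2.800e-03, 1.260e-02]  ψ = [1, 0, 0]  (obs o_1=1)
t=2: δ = [7.560e-04, 1.260e-03, 7.560e-04]  ψ = [2, 2, 2]  (obs o_2=3)
t=3: δ = [1.890e-04, 1.134e-04, 1.890e-04]  ψ = [1, 2, 1]  (obs o_3=2)
t=4: δ = [2.835e-05, 2.835e-05, 3.402e-05]  ψ = [2, 2, 0]  (obs o_4=2)
backtrack: best end state = 2; path = [0, 2, 1, 0, 2]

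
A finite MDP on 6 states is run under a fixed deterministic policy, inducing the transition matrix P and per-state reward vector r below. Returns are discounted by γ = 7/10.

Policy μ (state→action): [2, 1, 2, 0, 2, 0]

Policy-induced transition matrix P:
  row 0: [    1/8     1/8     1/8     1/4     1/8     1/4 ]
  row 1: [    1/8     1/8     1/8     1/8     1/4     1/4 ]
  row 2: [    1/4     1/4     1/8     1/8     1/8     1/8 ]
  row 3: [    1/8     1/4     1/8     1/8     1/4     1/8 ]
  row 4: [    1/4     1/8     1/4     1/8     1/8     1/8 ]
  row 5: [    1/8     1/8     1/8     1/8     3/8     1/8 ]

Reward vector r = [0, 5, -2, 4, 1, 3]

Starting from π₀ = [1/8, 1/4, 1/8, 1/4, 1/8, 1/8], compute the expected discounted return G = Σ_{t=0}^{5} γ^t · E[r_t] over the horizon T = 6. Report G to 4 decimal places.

G = 6.0350

t=0: π = [0.1250, 0.2500, 0.1250, 0.2500, 0.1250, 0.1250], E[r] = 2.5000, γ^t·E[r] = 2.500000, running G = 2.500000
t=1: π = [0.1563, 0.1719, 0.1406, 0.1406, 0.2188, 0.1719], E[r] = 1.8750, γ^t·E[r] = 1.312500, running G = 3.812500
t=2: π = [0.1699, 0.1602, 0.1523, 0.1445, 0.2070, 0.1660], E[r] = 1.7793, γ^t·E[r] = 0.871855, running G = 4.684355
t=3: π = [0.1699, 0.1621, 0.1509, 0.1462, 0.2046, 0.1663], E[r] = 1.7971, γ^t·E[r] = 0.616412, running G = 5.300767
t=4: π = [0.1694, 0.1621, 0.1506, 0.1462, 0.2051, 0.1665], E[r] = 1.7991, γ^t·E[r] = 0.431972, running G = 5.732739
t=5: π = [0.1695, 0.1621, 0.1506, 0.1462, 0.2052, 0.1664], E[r] = 1.7985, γ^t·E[r] = 0.302267, running G = 6.035007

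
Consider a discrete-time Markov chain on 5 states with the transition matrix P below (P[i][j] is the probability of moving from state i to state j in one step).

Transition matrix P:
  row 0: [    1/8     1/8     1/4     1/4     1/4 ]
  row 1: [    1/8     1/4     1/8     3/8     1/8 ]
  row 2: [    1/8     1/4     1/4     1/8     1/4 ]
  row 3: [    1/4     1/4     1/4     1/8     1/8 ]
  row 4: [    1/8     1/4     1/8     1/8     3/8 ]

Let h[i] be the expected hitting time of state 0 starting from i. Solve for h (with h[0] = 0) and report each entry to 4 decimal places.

First-step conditioning: h[0] = 0; for i ≠ 0, h[i] = 1 + Σ_k P[i][k]·h[k].
  h[1] = 1 + 1/4·h[1] + 1/8·h[2] + 3/8·h[3] + 1/8·h[4]
  h[2] = 1 + 1/4·h[1] + 1/4·h[2] + 1/8·h[3] + 1/4·h[4]
  h[3] = 1 + 1/4·h[1] + 1/4·h[2] + 1/8·h[3] + 1/8·h[4]
  h[4] = 1 + 1/4·h[1] + 1/8·h[2] + 1/8·h[3] + 3/8·h[4]
Solving the 4×4 linear system over states ≠ 0 gives exactly h = [0, 124/19, 128/19, 112/19, 128/19] (h[0] = 0 is the target).

h = [0.0000, 6.5263, 6.7368, 5.8947, 6.7368]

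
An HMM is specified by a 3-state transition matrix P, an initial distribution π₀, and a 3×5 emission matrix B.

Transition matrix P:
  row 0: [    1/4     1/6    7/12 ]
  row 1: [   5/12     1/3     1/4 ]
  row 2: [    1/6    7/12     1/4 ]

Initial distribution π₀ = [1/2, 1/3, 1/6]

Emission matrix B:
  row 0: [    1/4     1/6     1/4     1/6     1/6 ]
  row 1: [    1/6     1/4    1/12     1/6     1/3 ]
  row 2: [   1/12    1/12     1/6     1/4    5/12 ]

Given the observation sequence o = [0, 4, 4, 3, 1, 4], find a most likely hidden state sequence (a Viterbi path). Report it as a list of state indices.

t=0: δ = [1.250e-01, 5.556e-02, 1.389e-02]  (obs o_0=0)
t=1: δ = [5.208e-03, 6.944e-03, 3.038e-02]  ψ = [0, 0, 0]  (obs o_1=4)
t=2: δ = [8.439e-04, 5.908e-03, 3.165e-03]  ψ = [2, 2, 2]  (obs o_2=4)
t=3: δ = [4.103e-04, 3.282e-04, 3.692e-04]  ψ = [1, 1, 1]  (obs o_3=3)
t=4: δ = [2.279e-05, 5.385e-05, 1.994e-05]  ψ = [1, 2, 0]  (obs o_4=1)
t=5: δ = [3.739e-06, 5.983e-06, 5.609e-06]  ψ = [1, 1, 1]  (obs o_5=4)
backtrack: best end state = 1; path = [0, 2, 1, 2, 1, 1]

path = [0, 2, 1, 2, 1, 1]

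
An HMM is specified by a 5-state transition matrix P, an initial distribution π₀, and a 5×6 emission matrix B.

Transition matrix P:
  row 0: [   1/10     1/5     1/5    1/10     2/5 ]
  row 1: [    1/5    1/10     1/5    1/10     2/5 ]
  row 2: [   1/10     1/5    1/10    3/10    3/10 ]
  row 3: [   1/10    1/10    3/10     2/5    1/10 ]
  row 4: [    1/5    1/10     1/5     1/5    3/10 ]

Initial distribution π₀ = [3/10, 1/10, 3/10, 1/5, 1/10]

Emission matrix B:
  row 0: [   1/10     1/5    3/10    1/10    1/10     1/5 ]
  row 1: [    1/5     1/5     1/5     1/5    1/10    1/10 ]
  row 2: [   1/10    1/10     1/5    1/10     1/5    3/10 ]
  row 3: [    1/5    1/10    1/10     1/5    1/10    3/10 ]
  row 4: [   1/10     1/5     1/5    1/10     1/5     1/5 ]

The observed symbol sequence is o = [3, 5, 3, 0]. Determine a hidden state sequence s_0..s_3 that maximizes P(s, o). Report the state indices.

path = [3, 3, 3, 3]

t=0: δ = [3.000e-02, 2.000e-02, 3.000e-02, 4.000e-02, 1.000e-02]  (obs o_0=3)
t=1: δ = [8.000e-04, 6.000e-04, 3.600e-03, 4.800e-03, 2.400e-03]  ψ = [1, 0, 3, 3, 0]  (obs o_1=5)
t=2: δ = [4.800e-05, 1.440e-04, 1.440e-04, 3.840e-04, 1.080e-04]  ψ = [3, 2, 3, 3, 2]  (obs o_2=3)
t=3: δ = [3.840e-06, 7.680e-06, 1.152e-05, 3.072e-05, 5.760e-06]  ψ = [3, 3, 3, 3, 1]  (obs o_3=0)
backtrack: best end state = 3; path = [3, 3, 3, 3]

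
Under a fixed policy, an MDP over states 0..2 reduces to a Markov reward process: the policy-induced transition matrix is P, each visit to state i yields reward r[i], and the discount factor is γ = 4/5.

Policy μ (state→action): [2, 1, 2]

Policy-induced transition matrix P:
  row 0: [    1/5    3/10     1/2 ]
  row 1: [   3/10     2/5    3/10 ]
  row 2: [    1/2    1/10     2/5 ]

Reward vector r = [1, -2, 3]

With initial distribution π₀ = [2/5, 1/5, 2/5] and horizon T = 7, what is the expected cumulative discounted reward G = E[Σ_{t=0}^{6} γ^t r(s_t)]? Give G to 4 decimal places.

G = 4.4554

t=0: π = [0.4000, 0.2000, 0.4000], E[r] = 1.2000, γ^t·E[r] = 1.200000, running G = 1.200000
t=1: π = [0.3400, 0.2400, 0.4200], E[r] = 1.1200, γ^t·E[r] = 0.896000, running G = 2.096000
t=2: π = [0.3500, 0.2400, 0.4100], E[r] = 1.1000, γ^t·E[r] = 0.704000, running G = 2.800000
t=3: π = [0.3470, 0.2420, 0.4110], E[r] = 1.0960, γ^t·E[r] = 0.561152, running G = 3.361152
t=4: π = [0.3475, 0.2420, 0.4105], E[r] = 1.0950, γ^t·E[r] = 0.448512, running G = 3.809664
t=5: π = [0.3474, 0.2421, 0.4106], E[r] = 1.0948, γ^t·E[r] = 0.358744, running G = 4.168408
t=6: π = [0.3474, 0.2421, 0.4105], E[r] = 1.0948, γ^t·E[r] = 0.286982, running G = 4.455390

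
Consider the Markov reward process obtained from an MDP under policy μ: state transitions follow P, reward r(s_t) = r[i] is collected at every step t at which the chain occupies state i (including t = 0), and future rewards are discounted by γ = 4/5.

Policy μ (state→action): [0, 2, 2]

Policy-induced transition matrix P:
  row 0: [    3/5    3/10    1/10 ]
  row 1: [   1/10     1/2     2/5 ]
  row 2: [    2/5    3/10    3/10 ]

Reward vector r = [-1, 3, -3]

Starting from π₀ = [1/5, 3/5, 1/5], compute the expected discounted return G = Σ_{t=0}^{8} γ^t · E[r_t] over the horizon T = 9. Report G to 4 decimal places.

G = 0.9393

t=0: π = [0.2000, 0.6000, 0.2000], E[r] = 1.0000, γ^t·E[r] = 1.000000, running G = 1.000000
t=1: π = [0.2600, 0.4200, 0.3200], E[r] = 0.0400, γ^t·E[r] = 0.032000, running G = 1.032000
t=2: π = [0.3260, 0.3840, 0.2900], E[r] = -0.0440, γ^t·E[r] = -0.028160, running G = 1.003840
t=3: π = [0.3500, 0.3768, 0.2732], E[r] = -0.0392, γ^t·E[r] = -0.020070, running G = 0.983770
t=4: π = [0.3570, 0.3754, 0.2677], E[r] = -0.0339, γ^t·E[r] = -0.013894, running G = 0.969876
t=5: π = [0.3588, 0.3751, 0.2661], E[r] = -0.0320, γ^t·E[r] = -0.010486, running G = 0.959390
t=6: π = [0.3592, 0.3750, 0.2658], E[r] = -0.0314, γ^t·E[r] = -0.008243, running G = 0.951148
t=7: π = [0.3593, 0.3750, 0.2657], E[r] = -0.0313, γ^t·E[r] = -0.006564, running G = 0.944584
t=8: π = [0.3594, 0.3750, 0.2656], E[r] = -0.0313, γ^t·E[r] = -0.005245, running G = 0.939339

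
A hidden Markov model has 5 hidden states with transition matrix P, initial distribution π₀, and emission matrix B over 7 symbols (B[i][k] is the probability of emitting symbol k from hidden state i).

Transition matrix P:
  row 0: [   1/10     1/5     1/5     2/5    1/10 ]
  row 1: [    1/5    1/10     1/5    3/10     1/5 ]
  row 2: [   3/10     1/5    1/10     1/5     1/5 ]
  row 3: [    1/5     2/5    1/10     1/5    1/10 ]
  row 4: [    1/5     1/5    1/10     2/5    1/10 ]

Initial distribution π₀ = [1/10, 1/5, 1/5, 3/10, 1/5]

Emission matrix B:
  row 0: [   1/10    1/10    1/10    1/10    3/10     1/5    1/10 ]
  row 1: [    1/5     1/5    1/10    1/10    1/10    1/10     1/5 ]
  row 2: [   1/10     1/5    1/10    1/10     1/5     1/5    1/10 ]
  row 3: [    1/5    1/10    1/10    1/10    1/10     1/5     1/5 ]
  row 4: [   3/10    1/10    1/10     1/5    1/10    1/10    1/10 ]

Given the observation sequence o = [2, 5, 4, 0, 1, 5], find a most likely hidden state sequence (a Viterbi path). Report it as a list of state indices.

path = [4, 3, 0, 3, 1, 3]

t=0: δ = [1.000e-02, 2.000e-02, 2.000e-02, 3.000e-02, 2.000e-02]  (obs o_0=2)
t=1: δ = [1.200e-03, 1.200e-03, 8.000e-04, 1.600e-03, 4.000e-04]  ψ = [2, 3, 1, 4, 1]  (obs o_1=5)
t=2: δ = [9.600e-05, 6.400e-05, 4.800e-05, 4.800e-05, 2.400e-05]  ψ = [3, 3, 0, 0, 1]  (obs o_2=4)
t=3: δ = [1.440e-06, 3.840e-06, 1.920e-06, 7.680e-06, 3.840e-06]  ψ = [2, 0, 0, 0, 1]  (obs o_3=0)
t=4: δ = [1.536e-07, 6.144e-07, 1.536e-07, 1.536e-07, 7.680e-08]  ψ = [3, 3, 1, 3, 1]  (obs o_4=1)
t=5: δ = [2.458e-08, 6.144e-09, 2.458e-08, 3.686e-08, 1.229e-08]  ψ = [1, 1, 1, 1, 1]  (obs o_5=5)
backtrack: best end state = 3; path = [4, 3, 0, 3, 1, 3]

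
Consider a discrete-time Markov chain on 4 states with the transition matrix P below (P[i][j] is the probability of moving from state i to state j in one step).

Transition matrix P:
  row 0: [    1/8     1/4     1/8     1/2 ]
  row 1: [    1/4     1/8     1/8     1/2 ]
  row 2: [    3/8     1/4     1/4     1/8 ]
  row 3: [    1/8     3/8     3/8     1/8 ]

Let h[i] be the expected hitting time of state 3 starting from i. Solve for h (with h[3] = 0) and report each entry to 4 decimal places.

h = [2.2400, 2.2400, 3.2000, 0.0000]

First-step conditioning: h[3] = 0; for i ≠ 3, h[i] = 1 + Σ_k P[i][k]·h[k].
  h[0] = 1 + 1/8·h[0] + 1/4·h[1] + 1/8·h[2]
  h[1] = 1 + 1/4·h[0] + 1/8·h[1] + 1/8·h[2]
  h[2] = 1 + 3/8·h[0] + 1/4·h[1] + 1/4·h[2]
Solving the 3×3 linear system over states ≠ 3 gives exactly h = [56/25, 56/25, 16/5, 0] (h[3] = 0 is the target).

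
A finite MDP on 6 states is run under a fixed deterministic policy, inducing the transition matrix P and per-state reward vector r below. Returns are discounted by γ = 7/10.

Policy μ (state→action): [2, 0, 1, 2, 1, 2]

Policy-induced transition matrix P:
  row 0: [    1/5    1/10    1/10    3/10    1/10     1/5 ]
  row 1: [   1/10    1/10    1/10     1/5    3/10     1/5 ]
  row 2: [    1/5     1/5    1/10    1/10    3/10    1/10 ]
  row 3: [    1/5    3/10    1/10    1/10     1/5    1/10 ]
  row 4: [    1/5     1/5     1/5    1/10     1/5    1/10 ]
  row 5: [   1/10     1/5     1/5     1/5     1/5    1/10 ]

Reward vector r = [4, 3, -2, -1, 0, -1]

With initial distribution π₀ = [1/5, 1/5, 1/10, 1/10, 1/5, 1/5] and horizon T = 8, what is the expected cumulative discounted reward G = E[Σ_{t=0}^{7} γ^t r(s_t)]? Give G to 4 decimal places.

G = 2.2261

t=0: π = [0.2000, 0.2000, 0.1000, 0.1000, 0.2000, 0.2000], E[r] = 0.9000, γ^t·E[r] = 0.900000, running G = 0.900000
t=1: π = [0.1600, 0.1700, 0.1400, 0.1800, 0.2100, 0.1400], E[r] = 0.5500, γ^t·E[r] = 0.385000, running G = 1.285000
t=2: π = [0.1690, 0.1850, 0.1350, 0.1630, 0.2150, 0.1330], E[r] = 0.6650, γ^t·E[r] = 0.325850, running G = 1.610850
t=3: π = [0.1682, 0.1809, 0.1348, 0.1656, 0.2151, 0.1354], E[r] = 0.6449, γ^t·E[r] = 0.221201, running G = 1.832051
t=4: π = [0.1684, 0.1817, 0.1351, 0.1653, 0.2148, 0.1349], E[r] = 0.6482, γ^t·E[r] = 0.155621, running G = 1.987672
t=5: π = [0.1683, 0.1815, 0.1350, 0.1653, 0.2148, 0.1350], E[r] = 0.6477, γ^t·E[r] = 0.108857, running G = 2.096528
t=6: π = [0.1683, 0.1815, 0.1350, 0.1653, 0.2148, 0.1350], E[r] = 0.6478, γ^t·E[r] = 0.076207, running G = 2.172736
t=7: π = [0.1683, 0.1815, 0.1350, 0.1653, 0.2148, 0.1350], E[r] = 0.6477, γ^t·E[r] = 0.053344, running G = 2.226080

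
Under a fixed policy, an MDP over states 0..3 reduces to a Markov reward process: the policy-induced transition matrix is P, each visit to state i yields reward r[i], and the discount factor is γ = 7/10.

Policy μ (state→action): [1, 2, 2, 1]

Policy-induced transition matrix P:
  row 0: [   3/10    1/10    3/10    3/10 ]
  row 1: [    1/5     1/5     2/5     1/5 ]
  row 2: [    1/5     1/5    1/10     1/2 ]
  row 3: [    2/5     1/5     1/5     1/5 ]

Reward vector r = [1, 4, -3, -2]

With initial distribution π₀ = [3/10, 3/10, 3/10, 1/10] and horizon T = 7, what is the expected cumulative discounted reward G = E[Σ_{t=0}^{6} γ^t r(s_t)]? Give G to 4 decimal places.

t=0: π = [0.3000, 0.3000, 0.3000, 0.1000], E[r] = 0.4000, γ^t·E[r] = 0.400000, running G = 0.400000
t=1: π = [0.2500, 0.1700, 0.2600, 0.3200], E[r] = -0.4900, γ^t·E[r] = -0.343000, running G = 0.057000
t=2: π = [0.2890, 0.1750, 0.2330, 0.3030], E[r] = -0.3160, γ^t·E[r] = -0.154840, running G = -0.097840
t=3: π = [0.2895, 0.1711, 0.2406, 0.2988], E[r] = -0.3455, γ^t·E[r] = -0.118507, running G = -0.216347
t=4: π = [0.2887, 0.1711, 0.2391, 0.3011], E[r] = -0.3467, γ^t·E[r] = -0.083238, running G = -0.299584
t=5: π = [0.2891, 0.1711, 0.2392, 0.3006], E[r] = -0.3451, γ^t·E[r] = -0.058002, running G = -0.357586
t=6: π = [0.2890, 0.1711, 0.2392, 0.3007], E[r] = -0.3456, γ^t·E[r] = -0.040658, running G = -0.398244

G = -0.3982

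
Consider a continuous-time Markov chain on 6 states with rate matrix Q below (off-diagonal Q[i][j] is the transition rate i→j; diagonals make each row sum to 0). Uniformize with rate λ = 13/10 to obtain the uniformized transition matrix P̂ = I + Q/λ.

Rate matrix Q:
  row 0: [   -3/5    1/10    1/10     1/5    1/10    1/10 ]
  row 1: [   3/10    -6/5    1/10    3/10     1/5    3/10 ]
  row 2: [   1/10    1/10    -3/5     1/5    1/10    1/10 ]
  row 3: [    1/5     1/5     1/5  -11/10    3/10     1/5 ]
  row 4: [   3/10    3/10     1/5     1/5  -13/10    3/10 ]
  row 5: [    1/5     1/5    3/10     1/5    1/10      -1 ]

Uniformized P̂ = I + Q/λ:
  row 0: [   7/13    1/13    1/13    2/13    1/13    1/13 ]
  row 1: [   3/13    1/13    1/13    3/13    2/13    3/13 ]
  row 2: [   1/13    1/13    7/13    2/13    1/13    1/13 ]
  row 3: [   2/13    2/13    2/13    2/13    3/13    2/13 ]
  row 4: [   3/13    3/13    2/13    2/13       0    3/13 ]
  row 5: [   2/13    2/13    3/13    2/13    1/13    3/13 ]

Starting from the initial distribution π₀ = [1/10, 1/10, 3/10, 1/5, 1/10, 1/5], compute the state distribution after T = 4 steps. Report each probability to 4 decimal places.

π = [0.2441, 0.1166, 0.2277, 0.1628, 0.1030, 0.1458]

t=0: π = [0.1000, 0.1000, 0.3000, 0.2000, 0.1000, 0.2000]
t=1: π = [0.1846, 0.1231, 0.2692, 0.1615, 0.1077, 0.1538]
t=2: π = [0.2219, 0.1178, 0.2456, 0.1633, 0.1030, 0.1485]
t=3: π = [0.2373, 0.1168, 0.2336, 0.1629, 0.1032, 0.1463]
t=4: π = [0.2441, 0.1166, 0.2277, 0.1628, 0.1030, 0.1458]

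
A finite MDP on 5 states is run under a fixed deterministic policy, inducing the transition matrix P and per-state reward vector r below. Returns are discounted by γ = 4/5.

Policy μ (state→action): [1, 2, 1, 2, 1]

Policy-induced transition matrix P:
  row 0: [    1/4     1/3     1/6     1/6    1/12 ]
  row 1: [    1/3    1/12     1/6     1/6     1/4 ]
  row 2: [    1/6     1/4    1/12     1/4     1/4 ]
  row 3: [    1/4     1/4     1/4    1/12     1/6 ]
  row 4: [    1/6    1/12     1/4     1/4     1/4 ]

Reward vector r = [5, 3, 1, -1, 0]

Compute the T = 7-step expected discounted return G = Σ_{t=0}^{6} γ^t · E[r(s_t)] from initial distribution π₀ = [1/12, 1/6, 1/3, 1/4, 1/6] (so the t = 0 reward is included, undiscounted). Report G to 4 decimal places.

G = 6.1932

t=0: π = [0.0833, 0.1667, 0.3333, 0.2500, 0.1667], E[r] = 1.0000, γ^t·E[r] = 1.000000, running G = 1.000000
t=1: π = [0.2222, 0.2014, 0.1736, 0.1875, 0.2153], E[r] = 1.7014, γ^t·E[r] = 1.361111, running G = 2.361111
t=2: π = [0.2344, 0.1991, 0.1858, 0.1834, 0.1973], E[r] = 1.7714, γ^t·E[r] = 1.133704, running G = 3.494815
t=3: π = [0.2347, 0.2035, 0.1829, 0.1833, 0.1957], E[r] = 1.7833, γ^t·E[r] = 0.913062, running G = 4.407877
t=4: π = [0.2354, 0.2030, 0.1830, 0.1829, 0.1956], E[r] = 1.7862, γ^t·E[r] = 0.731633, running G = 5.139509
t=5: π = [0.2354, 0.2032, 0.1830, 0.1830, 0.1955], E[r] = 1.7864, γ^t·E[r] = 0.585354, running G = 5.724863
t=6: π = [0.2354, 0.2032, 0.1830, 0.1830, 0.1955], E[r] = 1.7865, γ^t·E[r] = 0.468307, running G = 6.193171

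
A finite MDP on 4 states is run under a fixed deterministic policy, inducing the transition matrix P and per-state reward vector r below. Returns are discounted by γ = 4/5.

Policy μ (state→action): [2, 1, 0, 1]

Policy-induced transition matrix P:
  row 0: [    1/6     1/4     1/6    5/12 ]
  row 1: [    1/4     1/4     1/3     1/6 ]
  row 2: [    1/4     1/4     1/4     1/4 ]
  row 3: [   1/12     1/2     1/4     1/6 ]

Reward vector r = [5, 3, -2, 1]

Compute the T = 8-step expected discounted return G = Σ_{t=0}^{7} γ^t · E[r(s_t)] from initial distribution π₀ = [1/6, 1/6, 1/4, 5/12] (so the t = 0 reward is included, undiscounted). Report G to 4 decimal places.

t=0: π = [0.1667, 0.1667, 0.2500, 0.4167], E[r] = 1.2500, γ^t·E[r] = 1.250000, running G = 1.250000
t=1: π = [0.1667, 0.3542, 0.2500, 0.2292], E[r] = 1.6250, γ^t·E[r] = 1.300000, running G = 2.550000
t=2: π = [0.1979, 0.3073, 0.2656, 0.2292], E[r] = 1.6094, γ^t·E[r] = 1.030000, running G = 3.580000
t=3: π = [0.1953, 0.3073, 0.2591, 0.2383], E[r] = 1.6185, γ^t·E[r] = 0.828667, running G = 4.408667
t=4: π = [0.1940, 0.3096, 0.2593, 0.2371], E[r] = 1.6172, γ^t·E[r] = 0.662400, running G = 5.071067
t=5: π = [0.1943, 0.3093, 0.2596, 0.2368], E[r] = 1.6169, γ^t·E[r] = 0.529834, running G = 5.600901
t=6: π = [0.1943, 0.3092, 0.2596, 0.2369], E[r] = 1.6170, γ^t·E[r] = 0.423894, running G = 6.024794
t=7: π = [0.1943, 0.3092, 0.2596, 0.2369], E[r] = 1.6170, γ^t·E[r] = 0.339115, running G = 6.363909

G = 6.3639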